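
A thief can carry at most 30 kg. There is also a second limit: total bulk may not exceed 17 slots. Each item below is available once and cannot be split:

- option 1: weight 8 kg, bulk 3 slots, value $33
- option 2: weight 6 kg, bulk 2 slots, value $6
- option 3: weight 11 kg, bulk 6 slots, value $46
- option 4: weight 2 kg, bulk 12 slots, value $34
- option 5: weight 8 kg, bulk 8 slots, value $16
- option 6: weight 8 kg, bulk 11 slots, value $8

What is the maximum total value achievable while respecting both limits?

Feasible sets respecting both limits:
- option 1+option 3+option 5: weight 27, bulk 17, value 95
- option 1+option 2+option 3: weight 25, bulk 11, value 85
- option 1+option 3: weight 19, bulk 9, value 79
- option 1+option 2+option 4: weight 16, bulk 17, value 73
Best: $95.

$95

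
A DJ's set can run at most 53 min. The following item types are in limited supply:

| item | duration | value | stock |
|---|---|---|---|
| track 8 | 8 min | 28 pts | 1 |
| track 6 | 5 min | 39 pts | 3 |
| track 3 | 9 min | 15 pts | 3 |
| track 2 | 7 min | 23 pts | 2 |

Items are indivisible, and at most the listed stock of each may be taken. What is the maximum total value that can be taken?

206 pts

Best selections within duration 53 and stock limits:
- 1×track 8 + 3×track 6 + 1×track 3 + 2×track 2: duration 46, value 206
- 1×track 8 + 3×track 6 + 2×track 3 + 1×track 2: duration 48, value 198
- 3×track 6 + 2×track 3 + 2×track 2: duration 47, value 193
Best: 206 pts.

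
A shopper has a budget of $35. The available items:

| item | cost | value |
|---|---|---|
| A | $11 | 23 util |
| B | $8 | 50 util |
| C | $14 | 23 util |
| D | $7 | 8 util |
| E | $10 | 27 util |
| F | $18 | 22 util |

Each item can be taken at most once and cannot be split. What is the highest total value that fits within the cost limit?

100 util

Check high-value combinations within $35:
- A+B+E: cost 11+8+10=29, value 23+50+27=100
- B+C+E: cost 8+14+10=32, value 50+23+27=100
- A+B+C: cost 11+8+14=33, value 23+50+23=96
- B+D+E: cost 8+7+10=25, value 50+8+27=85
- A+B+D: cost 11+8+7=26, value 23+50+8=81
Best: 100 util.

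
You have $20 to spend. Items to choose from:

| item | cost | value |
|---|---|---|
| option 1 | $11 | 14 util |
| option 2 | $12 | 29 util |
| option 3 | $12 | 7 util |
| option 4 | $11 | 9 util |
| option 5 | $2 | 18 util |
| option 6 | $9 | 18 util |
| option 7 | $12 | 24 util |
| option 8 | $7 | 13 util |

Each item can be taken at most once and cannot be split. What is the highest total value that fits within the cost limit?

49 util

Check high-value combinations within $20:
- option 5+option 6+option 8: cost 2+9+7=18, value 18+18+13=49
- option 2+option 5: cost 12+2=14, value 29+18=47
- option 1+option 5+option 8: cost 11+2+7=20, value 14+18+13=45
- option 5+option 7: cost 2+12=14, value 18+24=42
Best: 49 util.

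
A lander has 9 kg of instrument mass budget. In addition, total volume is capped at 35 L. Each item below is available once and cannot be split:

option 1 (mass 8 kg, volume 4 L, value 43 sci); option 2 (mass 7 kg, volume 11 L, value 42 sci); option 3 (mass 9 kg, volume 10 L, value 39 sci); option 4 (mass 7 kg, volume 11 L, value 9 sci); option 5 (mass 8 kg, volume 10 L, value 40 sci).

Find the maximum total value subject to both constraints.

Feasible sets respecting both limits:
- option 1: mass 8, volume 4, value 43
- option 2: mass 7, volume 11, value 42
- option 5: mass 8, volume 10, value 40
Best: 43 sci.

43 sci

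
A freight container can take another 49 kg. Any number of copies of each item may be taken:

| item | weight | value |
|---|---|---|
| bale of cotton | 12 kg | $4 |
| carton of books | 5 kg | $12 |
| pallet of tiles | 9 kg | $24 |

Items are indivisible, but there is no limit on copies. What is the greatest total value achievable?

Best value-per-unit is pallet of tiles at 24/9; filling with it alone gives 5×24 = 120.
Optimal mix: 8×carton of books + 1×pallet of tiles → weight 49, value 120.

$120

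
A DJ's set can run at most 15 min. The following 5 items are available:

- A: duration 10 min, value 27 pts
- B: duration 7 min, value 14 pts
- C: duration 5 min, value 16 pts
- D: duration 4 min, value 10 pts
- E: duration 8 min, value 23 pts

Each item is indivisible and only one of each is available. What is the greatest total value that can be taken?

Check high-value combinations within 15 min:
- A+C: duration 10+5=15, value 27+16=43
- C+E: duration 5+8=13, value 16+23=39
- A+D: duration 10+4=14, value 27+10=37
- B+E: duration 7+8=15, value 14+23=37
Best: 43 pts.

43 pts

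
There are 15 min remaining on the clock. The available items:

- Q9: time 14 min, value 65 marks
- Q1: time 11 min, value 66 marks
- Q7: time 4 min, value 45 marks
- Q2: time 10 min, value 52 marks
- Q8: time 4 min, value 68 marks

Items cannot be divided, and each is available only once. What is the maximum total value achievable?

134 marks

Check high-value combinations within 15 min:
- Q1+Q8: time 11+4=15, value 66+68=134
- Q2+Q8: time 10+4=14, value 52+68=120
- Q7+Q8: time 4+4=8, value 45+68=113
- Q1+Q7: time 11+4=15, value 66+45=111
Best: 134 marks.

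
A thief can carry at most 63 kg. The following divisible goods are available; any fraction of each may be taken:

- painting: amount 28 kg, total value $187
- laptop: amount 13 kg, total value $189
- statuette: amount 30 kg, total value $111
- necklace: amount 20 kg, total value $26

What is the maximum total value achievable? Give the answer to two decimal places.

Take in order of value per unit:
- laptop (189/13 per unit): all 13 → value 189, running total 189.00
- painting (187/28 per unit): all 28 → value 187, running total 376.00
- statuette (111/30 per unit): 22 of 30 → value 22×111/30 = 81.4000, running total 457.40
Total 457.40.

457.40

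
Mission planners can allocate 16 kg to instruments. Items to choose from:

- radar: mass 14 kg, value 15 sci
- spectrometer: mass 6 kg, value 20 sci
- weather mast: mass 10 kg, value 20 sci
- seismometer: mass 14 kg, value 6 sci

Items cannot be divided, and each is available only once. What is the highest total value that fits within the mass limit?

This is a 0/1 knapsack; check combinations near the capacity.
- spectrometer+weather mast: mass 6+10=16, value 20+20=40
- spectrometer: mass 6, value 20
- weather mast: mass 10, value 20
Best: 40 sci.

40 sci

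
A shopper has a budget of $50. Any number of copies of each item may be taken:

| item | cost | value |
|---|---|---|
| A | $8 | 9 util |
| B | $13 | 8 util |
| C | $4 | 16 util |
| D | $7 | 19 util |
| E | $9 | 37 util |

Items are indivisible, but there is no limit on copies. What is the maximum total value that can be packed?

Best value-per-unit is E at 37/9; filling with it alone gives 5×37 = 185.
Optimal mix: 8×C + 2×E → cost 50, value 202.

202 util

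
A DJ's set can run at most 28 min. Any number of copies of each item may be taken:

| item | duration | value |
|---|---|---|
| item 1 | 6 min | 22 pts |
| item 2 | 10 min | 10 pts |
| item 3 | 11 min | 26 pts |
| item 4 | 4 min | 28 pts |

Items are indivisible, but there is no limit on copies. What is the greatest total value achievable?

Best value-per-unit is item 4 at 28/4, and filling with it alone uses duration 7×4=28. No mix of the others beats 7×28 = 196.

196 pts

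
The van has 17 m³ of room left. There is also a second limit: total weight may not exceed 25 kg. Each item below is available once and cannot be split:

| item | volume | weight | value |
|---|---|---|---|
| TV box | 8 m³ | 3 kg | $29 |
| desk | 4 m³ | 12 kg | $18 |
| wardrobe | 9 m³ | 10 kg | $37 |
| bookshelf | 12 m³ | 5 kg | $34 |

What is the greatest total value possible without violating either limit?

Feasible sets respecting both limits:
- TV box+wardrobe: volume 17, weight 13, value 66
- desk+wardrobe: volume 13, weight 22, value 55
- desk+bookshelf: volume 16, weight 17, value 52
- TV box+desk: volume 12, weight 15, value 47
Best: $66.

$66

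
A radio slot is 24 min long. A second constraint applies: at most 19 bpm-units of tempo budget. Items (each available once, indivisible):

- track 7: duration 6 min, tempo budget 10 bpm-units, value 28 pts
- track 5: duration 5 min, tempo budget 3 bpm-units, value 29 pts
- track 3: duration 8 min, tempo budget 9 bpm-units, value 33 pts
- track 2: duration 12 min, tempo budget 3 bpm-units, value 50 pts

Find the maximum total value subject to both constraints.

Feasible sets respecting both limits:
- track 7+track 5+track 2: duration 23, tempo budget 16, value 107
- track 3+track 2: duration 20, tempo budget 12, value 83
- track 5+track 2: duration 17, tempo budget 6, value 79
Best: 107 pts.

107 pts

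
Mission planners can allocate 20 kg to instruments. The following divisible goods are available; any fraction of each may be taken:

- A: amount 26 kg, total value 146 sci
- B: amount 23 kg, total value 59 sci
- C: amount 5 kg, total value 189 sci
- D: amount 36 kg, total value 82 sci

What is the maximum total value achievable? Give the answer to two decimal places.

Take in order of value per unit:
- C (189/5 per unit): all 5 → value 189, running total 189.00
- A (146/26 per unit): 15 of 26 → value 15×146/26 = 84.2308, running total 273.23
Total 273.23.

273.23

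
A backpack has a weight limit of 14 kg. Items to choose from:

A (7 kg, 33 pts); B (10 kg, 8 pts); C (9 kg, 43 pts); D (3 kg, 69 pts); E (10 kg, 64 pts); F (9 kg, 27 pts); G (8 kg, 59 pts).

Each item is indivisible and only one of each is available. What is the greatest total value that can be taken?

133 pts

Check high-value combinations within 14 kg:
- D+E: weight 3+10=13, value 69+64=133
- D+G: weight 3+8=11, value 69+59=128
- C+D: weight 9+3=12, value 43+69=112
Best: 133 pts.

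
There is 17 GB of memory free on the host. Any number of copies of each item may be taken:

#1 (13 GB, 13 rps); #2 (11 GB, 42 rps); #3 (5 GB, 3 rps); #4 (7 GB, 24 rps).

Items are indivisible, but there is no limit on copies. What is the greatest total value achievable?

Best value-per-unit is #2 at 42/11; filling with it alone gives 1×42 = 42.
Optimal mix: 2×#4 → memory 14, value 48.

48 rps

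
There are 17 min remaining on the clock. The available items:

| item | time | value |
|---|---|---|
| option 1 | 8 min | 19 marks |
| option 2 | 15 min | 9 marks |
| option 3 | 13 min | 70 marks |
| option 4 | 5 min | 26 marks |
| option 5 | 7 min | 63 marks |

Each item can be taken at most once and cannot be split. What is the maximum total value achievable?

89 marks

Check high-value combinations within 17 min:
- option 4+option 5: time 5+7=12, value 26+63=89
- option 1+option 5: time 8+7=15, value 19+63=82
- option 3: time 13, value 70
- option 5: time 7, value 63
Best: 89 marks.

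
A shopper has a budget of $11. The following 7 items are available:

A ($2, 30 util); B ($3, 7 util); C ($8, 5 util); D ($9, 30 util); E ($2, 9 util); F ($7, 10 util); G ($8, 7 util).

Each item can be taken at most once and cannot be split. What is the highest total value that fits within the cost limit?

60 util

Check high-value combinations within $11:
- A+D: cost 2+9=11, value 30+30=60
- A+E+F: cost 2+2+7=11, value 30+9+10=49
- A+B+E: cost 2+3+2=7, value 30+7+9=46
- A+F: cost 2+7=9, value 30+10=40
- A+E: cost 2+2=4, value 30+9=39
Best: 60 util.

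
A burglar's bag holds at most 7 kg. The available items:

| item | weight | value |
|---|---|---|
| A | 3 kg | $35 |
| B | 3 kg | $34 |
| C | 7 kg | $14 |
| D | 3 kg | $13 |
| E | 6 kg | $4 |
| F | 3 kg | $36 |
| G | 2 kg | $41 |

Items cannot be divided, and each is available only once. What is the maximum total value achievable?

$77

Check high-value combinations within 7 kg:
- F+G: weight 3+2=5, value 36+41=77
- A+G: weight 3+2=5, value 35+41=76
- B+G: weight 3+2=5, value 34+41=75
- A+F: weight 3+3=6, value 35+36=71
Best: $77.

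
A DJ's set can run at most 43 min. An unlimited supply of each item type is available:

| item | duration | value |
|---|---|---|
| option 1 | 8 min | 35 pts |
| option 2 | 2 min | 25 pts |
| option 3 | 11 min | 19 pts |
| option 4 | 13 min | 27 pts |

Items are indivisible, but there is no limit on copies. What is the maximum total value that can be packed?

525 pts

Best value-per-unit is option 2 at 25/2, and filling with it alone uses duration 21×2=42. No mix of the others beats 21×25 = 525.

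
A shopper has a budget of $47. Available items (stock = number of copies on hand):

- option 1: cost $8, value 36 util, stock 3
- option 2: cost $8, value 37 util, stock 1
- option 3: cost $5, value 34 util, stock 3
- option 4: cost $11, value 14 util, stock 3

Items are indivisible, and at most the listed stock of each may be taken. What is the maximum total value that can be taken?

Top feasible selections:
- 3×option 1 + 1×option 2 + 3×option 3: cost 47, value 247
- 3×option 1 + 1×option 2 + 2×option 3: cost 42, value 213
- 2×option 1 + 1×option 2 + 3×option 3: cost 39, value 211
- 3×option 1 + 3×option 3: cost 39, value 210
Best: 247 util.

247 util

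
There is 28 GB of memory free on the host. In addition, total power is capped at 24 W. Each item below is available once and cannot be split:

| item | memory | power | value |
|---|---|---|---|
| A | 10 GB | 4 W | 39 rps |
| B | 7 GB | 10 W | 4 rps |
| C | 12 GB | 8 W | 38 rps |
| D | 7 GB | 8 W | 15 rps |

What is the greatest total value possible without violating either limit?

77 rps

Feasible sets respecting both limits:
- A+C: memory 22, power 12, value 77
- A+B+D: memory 24, power 22, value 58
- A+D: memory 17, power 12, value 54
Best: 77 rps.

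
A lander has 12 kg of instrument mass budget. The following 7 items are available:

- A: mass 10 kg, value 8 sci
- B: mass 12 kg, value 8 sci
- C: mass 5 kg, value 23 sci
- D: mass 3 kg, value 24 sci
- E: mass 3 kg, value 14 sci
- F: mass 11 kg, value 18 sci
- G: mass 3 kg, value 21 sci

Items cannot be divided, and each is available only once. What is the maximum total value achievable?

68 sci

Check high-value combinations within 12 kg:
- C+D+G: mass 5+3+3=11, value 23+24+21=68
- C+D+E: mass 5+3+3=11, value 23+24+14=61
- D+E+G: mass 3+3+3=9, value 24+14+21=59
Best: 68 sci.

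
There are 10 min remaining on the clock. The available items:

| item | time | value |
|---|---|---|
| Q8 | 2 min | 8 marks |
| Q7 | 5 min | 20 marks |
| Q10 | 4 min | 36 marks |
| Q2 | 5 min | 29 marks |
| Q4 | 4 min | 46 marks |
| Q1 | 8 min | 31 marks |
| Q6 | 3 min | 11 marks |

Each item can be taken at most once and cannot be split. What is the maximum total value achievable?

This is a 0/1 knapsack; check combinations near the capacity.
- Q8+Q10+Q4: time 2+4+4=10, value 8+36+46=90
- Q10+Q4: time 4+4=8, value 36+46=82
- Q2+Q4: time 5+4=9, value 29+46=75
Best: 90 marks.

90 marks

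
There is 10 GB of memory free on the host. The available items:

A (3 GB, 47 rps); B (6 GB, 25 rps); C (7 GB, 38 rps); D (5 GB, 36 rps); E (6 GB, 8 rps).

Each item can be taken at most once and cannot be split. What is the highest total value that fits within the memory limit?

85 rps

Check high-value combinations within 10 GB:
- A+C: memory 3+7=10, value 47+38=85
- A+D: memory 3+5=8, value 47+36=83
- A+B: memory 3+6=9, value 47+25=72
Best: 85 rps.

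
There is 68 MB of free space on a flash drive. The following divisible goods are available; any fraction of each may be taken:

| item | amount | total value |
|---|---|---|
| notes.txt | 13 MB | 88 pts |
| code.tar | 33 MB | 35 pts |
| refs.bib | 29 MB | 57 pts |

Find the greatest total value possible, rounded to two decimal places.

172.58

Take in order of value per unit:
- notes.txt (88/13 per unit): all 13 → value 88, running total 88.00
- refs.bib (57/29 per unit): all 29 → value 57, running total 145.00
- code.tar (35/33 per unit): 26 of 33 → value 26×35/33 = 27.5758, running total 172.58
Total 172.58.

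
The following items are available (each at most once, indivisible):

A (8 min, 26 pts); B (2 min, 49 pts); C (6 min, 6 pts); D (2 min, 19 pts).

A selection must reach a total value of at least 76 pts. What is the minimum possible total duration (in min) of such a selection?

12

Subsets with value ≥ 76, sorted by total duration:
- A+B+D: duration 12, value 94
- A+B+C: duration 16, value 81
Minimum duration: 12 min.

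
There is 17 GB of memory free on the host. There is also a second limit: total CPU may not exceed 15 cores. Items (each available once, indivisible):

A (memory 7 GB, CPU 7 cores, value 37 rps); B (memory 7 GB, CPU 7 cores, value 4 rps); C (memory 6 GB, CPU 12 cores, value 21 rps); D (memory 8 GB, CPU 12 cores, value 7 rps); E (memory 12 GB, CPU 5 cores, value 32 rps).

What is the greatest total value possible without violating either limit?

Feasible sets respecting both limits:
- A+B: memory 14, CPU 14, value 41
- A: memory 7, CPU 7, value 37
- E: memory 12, CPU 5, value 32
- C: memory 6, CPU 12, value 21
Best: 41 rps.

41 rps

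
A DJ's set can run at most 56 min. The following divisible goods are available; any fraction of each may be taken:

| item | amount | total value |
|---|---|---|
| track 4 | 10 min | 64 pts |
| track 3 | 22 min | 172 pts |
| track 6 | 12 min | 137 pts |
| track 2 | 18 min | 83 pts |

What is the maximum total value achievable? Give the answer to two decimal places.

428.33

Take in order of value per unit:
- track 6 (137/12 per unit): all 12 → value 137, running total 137.00
- track 3 (172/22 per unit): all 22 → value 172, running total 309.00
- track 4 (64/10 per unit): all 10 → value 64, running total 373.00
- track 2 (83/18 per unit): 12 of 18 → value 12×83/18 = 55.3333, running total 428.33
Total 428.33.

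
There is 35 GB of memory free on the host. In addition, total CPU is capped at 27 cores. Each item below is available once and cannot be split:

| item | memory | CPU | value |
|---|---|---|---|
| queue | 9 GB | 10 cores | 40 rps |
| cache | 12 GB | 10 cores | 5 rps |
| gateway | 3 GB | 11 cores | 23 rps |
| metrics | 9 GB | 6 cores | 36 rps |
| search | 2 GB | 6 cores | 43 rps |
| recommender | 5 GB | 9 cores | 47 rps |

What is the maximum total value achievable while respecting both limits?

130 rps

Feasible sets respecting both limits:
- queue+search+recommender: memory 16, CPU 25, value 130
- metrics+search+recommender: memory 16, CPU 21, value 126
- queue+metrics+recommender: memory 23, CPU 25, value 123
Best: 130 rps.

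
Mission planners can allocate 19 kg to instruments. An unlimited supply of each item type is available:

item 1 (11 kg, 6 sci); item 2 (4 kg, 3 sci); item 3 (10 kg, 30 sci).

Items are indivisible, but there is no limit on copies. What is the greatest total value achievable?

36 sci

Best value-per-unit is item 3 at 30/10; filling with it alone gives 1×30 = 30.
Optimal mix: 2×item 2 + 1×item 3 → mass 18, value 36.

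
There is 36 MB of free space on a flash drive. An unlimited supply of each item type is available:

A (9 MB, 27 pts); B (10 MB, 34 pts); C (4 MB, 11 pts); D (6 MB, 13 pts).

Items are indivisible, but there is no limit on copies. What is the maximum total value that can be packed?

Best value-per-unit is B at 34/10; filling with it alone gives 3×34 = 102.
Optimal mix: 3×B + 1×D → size 36, value 115.

115 pts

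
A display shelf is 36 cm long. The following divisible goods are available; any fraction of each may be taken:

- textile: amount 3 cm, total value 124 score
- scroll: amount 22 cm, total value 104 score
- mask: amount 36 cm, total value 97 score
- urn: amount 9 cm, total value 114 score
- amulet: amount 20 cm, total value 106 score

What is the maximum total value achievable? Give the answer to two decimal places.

Take in order of value per unit:
- textile (124/3 per unit): all 3 → value 124, running total 124.00
- urn (114/9 per unit): all 9 → value 114, running total 238.00
- amulet (106/20 per unit): all 20 → value 106, running total 344.00
- scroll (104/22 per unit): 4 of 22 → value 4×104/22 = 18.9091, running total 362.91
Total 362.91.

362.91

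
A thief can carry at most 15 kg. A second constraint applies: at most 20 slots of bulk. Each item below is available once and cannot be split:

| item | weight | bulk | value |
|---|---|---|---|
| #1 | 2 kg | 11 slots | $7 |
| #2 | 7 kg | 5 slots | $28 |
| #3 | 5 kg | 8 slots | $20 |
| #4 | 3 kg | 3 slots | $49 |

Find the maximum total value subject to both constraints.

$97

Feasible sets respecting both limits:
- #2+#3+#4: weight 15, bulk 16, value 97
- #1+#2+#4: weight 12, bulk 19, value 84
- #2+#4: weight 10, bulk 8, value 77
Best: $97.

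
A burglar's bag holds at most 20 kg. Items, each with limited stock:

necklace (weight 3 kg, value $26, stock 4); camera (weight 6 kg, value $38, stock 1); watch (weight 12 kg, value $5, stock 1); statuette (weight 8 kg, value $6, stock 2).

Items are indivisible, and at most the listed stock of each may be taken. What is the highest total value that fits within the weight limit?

Best selections within weight 20 and stock limits:
- 4×necklace + 1×camera: weight 18, value 142
- 3×necklace + 1×camera: weight 15, value 116
- 4×necklace + 1×statuette: weight 20, value 110
- 4×necklace: weight 12, value 104
Best: $142.

$142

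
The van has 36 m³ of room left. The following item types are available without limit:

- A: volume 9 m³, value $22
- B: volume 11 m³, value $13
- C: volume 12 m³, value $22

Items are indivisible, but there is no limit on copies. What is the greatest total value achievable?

$88

Best value-per-unit is A at 22/9, and filling with it alone uses volume 4×9=36. No mix of the others beats 4×22 = 88.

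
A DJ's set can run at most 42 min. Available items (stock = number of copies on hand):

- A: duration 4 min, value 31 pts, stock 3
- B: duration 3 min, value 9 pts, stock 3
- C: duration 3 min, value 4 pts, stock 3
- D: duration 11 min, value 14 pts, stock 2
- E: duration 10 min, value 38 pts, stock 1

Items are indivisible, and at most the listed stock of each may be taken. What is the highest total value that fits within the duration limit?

172 pts

Best selections within duration 42 and stock limits:
- 3×A + 3×B + 1×D + 1×E: duration 42, value 172
- 3×A + 3×B + 3×C + 1×E: duration 40, value 170
- 3×A + 2×B + 1×C + 1×D + 1×E: duration 42, value 167
- 3×A + 3×B + 2×C + 1×E: duration 37, value 166
Best: 172 pts.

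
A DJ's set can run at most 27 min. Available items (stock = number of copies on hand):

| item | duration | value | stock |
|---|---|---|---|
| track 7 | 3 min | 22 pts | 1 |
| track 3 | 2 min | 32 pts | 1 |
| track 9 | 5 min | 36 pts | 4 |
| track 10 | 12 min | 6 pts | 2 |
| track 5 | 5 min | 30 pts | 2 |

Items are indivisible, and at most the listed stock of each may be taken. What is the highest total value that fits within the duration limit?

Top feasible selections:
- 1×track 3 + 4×track 9 + 1×track 5: duration 27, value 206
- 1×track 3 + 3×track 9 + 2×track 5: duration 27, value 200
- 1×track 7 + 1×track 3 + 4×track 9: duration 25, value 198
- 1×track 7 + 1×track 3 + 3×track 9 + 1×track 5: duration 25, value 192
Best: 206 pts.

206 pts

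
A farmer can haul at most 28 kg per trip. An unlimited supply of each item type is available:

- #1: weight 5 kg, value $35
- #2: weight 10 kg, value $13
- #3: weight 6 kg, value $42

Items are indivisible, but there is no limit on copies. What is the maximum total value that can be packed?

$196

Best value-per-unit is #1 at 35/5; filling with it alone gives 5×35 = 175.
Optimal mix: 2×#1 + 3×#3 → weight 28, value 196.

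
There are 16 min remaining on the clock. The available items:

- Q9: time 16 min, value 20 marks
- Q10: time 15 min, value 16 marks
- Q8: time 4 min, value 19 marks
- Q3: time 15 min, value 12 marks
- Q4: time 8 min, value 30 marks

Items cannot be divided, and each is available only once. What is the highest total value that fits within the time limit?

49 marks

This is a 0/1 knapsack; check combinations near the capacity.
- Q8+Q4: time 4+8=12, value 19+30=49
- Q4: time 8, value 30
- Q9: time 16, value 20
- Q8: time 4, value 19
Best: 49 marks.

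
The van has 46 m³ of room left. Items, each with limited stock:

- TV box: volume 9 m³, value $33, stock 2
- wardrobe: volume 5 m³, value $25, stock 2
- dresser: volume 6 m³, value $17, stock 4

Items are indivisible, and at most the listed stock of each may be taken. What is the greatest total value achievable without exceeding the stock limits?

$167

Top feasible selections:
- 2×TV box + 2×wardrobe + 3×dresser: volume 46, value 167
- 1×TV box + 2×wardrobe + 4×dresser: volume 43, value 151
- 2×TV box + 2×wardrobe + 2×dresser: volume 40, value 150
- 2×TV box + 1×wardrobe + 3×dresser: volume 41, value 142
Best: $167.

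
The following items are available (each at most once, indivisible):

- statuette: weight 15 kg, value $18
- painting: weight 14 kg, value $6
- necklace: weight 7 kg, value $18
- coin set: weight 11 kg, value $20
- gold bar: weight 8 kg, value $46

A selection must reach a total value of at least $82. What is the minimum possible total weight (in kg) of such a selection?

26

Subsets with value ≥ 82, sorted by total weight:
- necklace+coin set+gold bar: weight 26, value 84
- statuette+necklace+gold bar: weight 30, value 82
Minimum weight: 26 kg.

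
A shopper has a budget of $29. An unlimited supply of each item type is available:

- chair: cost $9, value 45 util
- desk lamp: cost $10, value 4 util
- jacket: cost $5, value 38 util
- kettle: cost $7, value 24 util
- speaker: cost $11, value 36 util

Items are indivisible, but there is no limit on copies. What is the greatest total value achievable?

Best value-per-unit is jacket at 38/5; filling with it alone gives 5×38 = 190.
Optimal mix: 1×chair + 4×jacket → cost 29, value 197.

197 util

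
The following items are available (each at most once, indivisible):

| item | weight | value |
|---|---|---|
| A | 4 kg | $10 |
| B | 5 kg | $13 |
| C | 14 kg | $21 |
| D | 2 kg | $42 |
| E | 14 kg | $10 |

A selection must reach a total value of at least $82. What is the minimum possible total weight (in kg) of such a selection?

25

Subsets with value ≥ 82, sorted by total weight:
- A+B+C+D: weight 25, value 86
- A+C+D+E: weight 34, value 83
- B+C+D+E: weight 35, value 86
Minimum weight: 25 kg.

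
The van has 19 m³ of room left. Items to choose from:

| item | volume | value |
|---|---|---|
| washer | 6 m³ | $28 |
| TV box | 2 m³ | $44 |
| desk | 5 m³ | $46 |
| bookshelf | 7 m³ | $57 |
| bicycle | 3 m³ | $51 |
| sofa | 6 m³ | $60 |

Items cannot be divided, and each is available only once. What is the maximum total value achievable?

This is a 0/1 knapsack; check combinations near the capacity.
- TV box+bookshelf+bicycle+sofa: volume 2+7+3+6=18, value 44+57+51+60=212
- TV box+desk+bicycle+sofa: volume 2+5+3+6=16, value 44+46+51+60=201
- TV box+desk+bookshelf+bicycle: volume 2+5+7+3=17, value 44+46+57+51=198
- washer+TV box+bicycle+sofa: volume 6+2+3+6=17, value 28+44+51+60=183
Best: $212.

$212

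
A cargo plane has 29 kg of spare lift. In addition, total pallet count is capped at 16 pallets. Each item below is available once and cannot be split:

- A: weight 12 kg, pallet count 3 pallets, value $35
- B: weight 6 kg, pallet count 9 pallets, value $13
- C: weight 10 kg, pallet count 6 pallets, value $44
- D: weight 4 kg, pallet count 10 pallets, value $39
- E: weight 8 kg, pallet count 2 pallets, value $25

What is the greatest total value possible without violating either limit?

Feasible sets respecting both limits:
- A+D+E: weight 24, pallet count 15, value 99
- C+D: weight 14, pallet count 16, value 83
- A+C: weight 22, pallet count 9, value 79
Best: $99.

$99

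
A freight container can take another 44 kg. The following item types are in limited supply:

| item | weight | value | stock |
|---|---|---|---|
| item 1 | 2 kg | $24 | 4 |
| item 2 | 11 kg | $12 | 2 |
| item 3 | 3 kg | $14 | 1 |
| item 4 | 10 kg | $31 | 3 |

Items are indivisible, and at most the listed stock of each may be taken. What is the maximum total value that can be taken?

$203

Best selections within weight 44 and stock limits:
- 4×item 1 + 1×item 3 + 3×item 4: weight 41, value 203
- 4×item 1 + 3×item 4: weight 38, value 189
- 4×item 1 + 1×item 2 + 1×item 3 + 2×item 4: weight 42, value 184
Best: $203.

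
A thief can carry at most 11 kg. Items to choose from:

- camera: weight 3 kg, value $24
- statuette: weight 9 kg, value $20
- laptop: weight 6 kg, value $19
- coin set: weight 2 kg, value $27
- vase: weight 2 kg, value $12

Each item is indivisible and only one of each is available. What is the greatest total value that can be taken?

$70

Check high-value combinations within 11 kg:
- camera+laptop+coin set: weight 3+6+2=11, value 24+19+27=70
- camera+coin set+vase: weight 3+2+2=7, value 24+27+12=63
- laptop+coin set+vase: weight 6+2+2=10, value 19+27+12=58
- camera+laptop+vase: weight 3+6+2=11, value 24+19+12=55
- camera+coin set: weight 3+2=5, value 24+27=51
Best: $70.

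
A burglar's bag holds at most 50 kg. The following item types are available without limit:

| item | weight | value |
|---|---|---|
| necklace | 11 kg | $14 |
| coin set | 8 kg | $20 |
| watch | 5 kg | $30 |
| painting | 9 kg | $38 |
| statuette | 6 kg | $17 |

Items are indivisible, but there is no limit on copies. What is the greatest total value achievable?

Best value-per-unit is watch at 30/5, and filling with it alone uses weight 10×5=50. No mix of the others beats 10×30 = 300.

$300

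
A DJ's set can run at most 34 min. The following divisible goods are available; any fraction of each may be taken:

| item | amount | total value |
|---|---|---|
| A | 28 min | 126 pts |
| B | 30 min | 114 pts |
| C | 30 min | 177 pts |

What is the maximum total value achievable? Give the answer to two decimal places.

Take in order of value per unit:
- C (177/30 per unit): all 30 → value 177, running total 177.00
- A (126/28 per unit): 4 of 28 → value 4×126/28 = 18.0000, running total 195.00
Total 195.00.

195.00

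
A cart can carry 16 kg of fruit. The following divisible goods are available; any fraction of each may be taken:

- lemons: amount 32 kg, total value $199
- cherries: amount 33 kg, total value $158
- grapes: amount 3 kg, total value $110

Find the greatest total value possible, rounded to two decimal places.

Take in order of value per unit:
- grapes (110/3 per unit): all 3 → value 110, running total 110.00
- lemons (199/32 per unit): 13 of 32 → value 13×199/32 = 80.8438, running total 190.84
Total 190.84.

190.84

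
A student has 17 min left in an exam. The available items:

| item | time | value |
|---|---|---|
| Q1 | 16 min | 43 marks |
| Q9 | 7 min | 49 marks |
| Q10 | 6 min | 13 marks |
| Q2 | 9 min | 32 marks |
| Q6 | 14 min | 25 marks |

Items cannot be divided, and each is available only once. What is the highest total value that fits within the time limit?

81 marks

Check high-value combinations within 17 min:
- Q9+Q2: time 7+9=16, value 49+32=81
- Q9+Q10: time 7+6=13, value 49+13=62
- Q9: time 7, value 49
- Q10+Q2: time 6+9=15, value 13+32=45
- Q1: time 16, value 43
Best: 81 marks.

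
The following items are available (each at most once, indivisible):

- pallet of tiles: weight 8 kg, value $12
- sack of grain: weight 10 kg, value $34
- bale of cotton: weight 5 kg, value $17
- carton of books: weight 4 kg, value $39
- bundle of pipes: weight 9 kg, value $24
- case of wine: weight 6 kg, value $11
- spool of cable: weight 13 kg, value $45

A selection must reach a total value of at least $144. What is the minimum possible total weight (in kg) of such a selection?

38

Subsets with value ≥ 144, sorted by total weight:
- sack of grain+bale of cotton+carton of books+case of wine+spool of cable: weight 38, value 146
- pallet of tiles+sack of grain+bale of cotton+carton of books+spool of cable: weight 40, value 147
Minimum weight: 38 kg.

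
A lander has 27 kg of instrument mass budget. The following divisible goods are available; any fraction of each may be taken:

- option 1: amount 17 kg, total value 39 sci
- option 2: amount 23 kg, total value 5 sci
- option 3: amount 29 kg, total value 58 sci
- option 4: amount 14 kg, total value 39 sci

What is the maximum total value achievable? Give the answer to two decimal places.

Take in order of value per unit:
- option 4 (39/14 per unit): all 14 → value 39, running total 39.00
- option 1 (39/17 per unit): 13 of 17 → value 13×39/17 = 29.8235, running total 68.82
Total 68.82.

68.82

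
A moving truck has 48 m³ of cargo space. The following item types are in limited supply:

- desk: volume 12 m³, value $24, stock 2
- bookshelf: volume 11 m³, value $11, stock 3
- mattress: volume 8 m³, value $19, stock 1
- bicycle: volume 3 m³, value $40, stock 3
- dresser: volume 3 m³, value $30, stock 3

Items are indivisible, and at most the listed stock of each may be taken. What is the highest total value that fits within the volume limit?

Best selections within volume 48 and stock limits:
- 2×desk + 3×bicycle + 3×dresser: volume 42, value 258
- 1×desk + 1×mattress + 3×bicycle + 3×dresser: volume 38, value 253
- 2×bookshelf + 1×mattress + 3×bicycle + 3×dresser: volume 48, value 251
Best: $258.

$258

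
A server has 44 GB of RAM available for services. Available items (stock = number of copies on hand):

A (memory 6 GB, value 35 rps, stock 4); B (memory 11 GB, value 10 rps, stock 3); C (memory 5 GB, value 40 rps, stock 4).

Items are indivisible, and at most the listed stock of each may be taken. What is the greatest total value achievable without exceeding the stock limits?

Best selections within memory 44 and stock limits:
- 4×A + 4×C: memory 44, value 300
- 3×A + 4×C: memory 38, value 265
- 4×A + 3×C: memory 39, value 260
- 2×A + 1×B + 4×C: memory 43, value 240
Best: 300 rps.

300 rps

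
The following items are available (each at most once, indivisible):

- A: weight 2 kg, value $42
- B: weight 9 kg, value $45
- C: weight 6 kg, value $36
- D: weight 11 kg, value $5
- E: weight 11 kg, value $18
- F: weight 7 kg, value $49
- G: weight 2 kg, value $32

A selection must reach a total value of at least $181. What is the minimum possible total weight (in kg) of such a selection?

26

Subsets with value ≥ 181, sorted by total weight:
- A+B+C+F+G: weight 26, value 204
- A+B+E+F+G: weight 31, value 186
- A+B+C+E+F: weight 35, value 190
Minimum weight: 26 kg.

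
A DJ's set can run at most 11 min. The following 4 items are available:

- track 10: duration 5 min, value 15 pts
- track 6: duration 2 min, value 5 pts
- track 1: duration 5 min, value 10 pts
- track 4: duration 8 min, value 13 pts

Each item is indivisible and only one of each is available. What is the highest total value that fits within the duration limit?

Check high-value combinations within 11 min:
- track 10+track 1: duration 5+5=10, value 15+10=25
- track 10+track 6: duration 5+2=7, value 15+5=20
- track 6+track 4: duration 2+8=10, value 5+13=18
- track 10: duration 5, value 15
- track 6+track 1: duration 2+5=7, value 5+10=15
Best: 25 pts.

25 pts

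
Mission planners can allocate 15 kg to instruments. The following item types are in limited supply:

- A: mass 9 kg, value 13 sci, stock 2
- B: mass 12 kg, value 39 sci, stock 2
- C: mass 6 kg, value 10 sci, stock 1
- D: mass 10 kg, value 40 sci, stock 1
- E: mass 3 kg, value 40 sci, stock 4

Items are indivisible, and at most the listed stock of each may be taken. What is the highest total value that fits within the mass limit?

160 sci

Top feasible selections:
- 4×E: mass 12, value 160
- 1×C + 3×E: mass 15, value 130
- 3×E: mass 9, value 120
Best: 160 sci.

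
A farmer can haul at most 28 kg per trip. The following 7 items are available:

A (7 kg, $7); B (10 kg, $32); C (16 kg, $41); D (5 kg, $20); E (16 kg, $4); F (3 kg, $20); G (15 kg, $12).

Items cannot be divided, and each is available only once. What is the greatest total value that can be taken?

This is a 0/1 knapsack; check combinations near the capacity.
- C+D+F: weight 16+5+3=24, value 41+20+20=81
- A+B+D+F: weight 7+10+5+3=25, value 7+32+20+20=79
- B+C: weight 10+16=26, value 32+41=73
- B+D+F: weight 10+5+3=18, value 32+20+20=72
- A+C+F: weight 7+16+3=26, value 7+41+20=68
Best: $81.

$81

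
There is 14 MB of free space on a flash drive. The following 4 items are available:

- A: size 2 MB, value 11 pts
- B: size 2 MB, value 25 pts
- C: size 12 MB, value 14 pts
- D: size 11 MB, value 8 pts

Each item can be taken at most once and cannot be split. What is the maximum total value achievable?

Check high-value combinations within 14 MB:
- B+C: size 2+12=14, value 25+14=39
- A+B: size 2+2=4, value 11+25=36
- B+D: size 2+11=13, value 25+8=33
- B: size 2, value 25
- A+C: size 2+12=14, value 11+14=25
Best: 39 pts.

39 pts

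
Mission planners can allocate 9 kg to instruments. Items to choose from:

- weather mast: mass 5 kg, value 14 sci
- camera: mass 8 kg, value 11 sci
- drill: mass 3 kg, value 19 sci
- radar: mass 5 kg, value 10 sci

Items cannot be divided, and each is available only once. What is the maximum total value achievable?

33 sci

Check high-value combinations within 9 kg:
- weather mast+drill: mass 5+3=8, value 14+19=33
- drill+radar: mass 3+5=8, value 19+10=29
- drill: mass 3, value 19
Best: 33 sci.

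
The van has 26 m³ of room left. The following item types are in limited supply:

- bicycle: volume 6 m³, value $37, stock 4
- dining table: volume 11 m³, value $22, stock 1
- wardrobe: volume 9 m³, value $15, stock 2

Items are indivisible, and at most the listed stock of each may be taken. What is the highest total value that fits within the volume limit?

Best selections within volume 26 and stock limits:
- 4×bicycle: volume 24, value 148
- 3×bicycle: volume 18, value 111
- 2×bicycle + 1×dining table: volume 23, value 96
Best: $148.

$148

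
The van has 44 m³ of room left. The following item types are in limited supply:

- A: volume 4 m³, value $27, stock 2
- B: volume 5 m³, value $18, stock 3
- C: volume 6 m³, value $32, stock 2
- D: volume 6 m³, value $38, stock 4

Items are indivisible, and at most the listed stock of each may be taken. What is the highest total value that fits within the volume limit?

$270

Best selections within volume 44 and stock limits:
- 2×A + 2×C + 4×D: volume 44, value 270
- 2×A + 1×B + 1×C + 4×D: volume 43, value 256
- 2×A + 1×B + 2×C + 3×D: volume 43, value 250
- 1×A + 2×B + 1×C + 4×D: volume 44, value 247
Best: $270.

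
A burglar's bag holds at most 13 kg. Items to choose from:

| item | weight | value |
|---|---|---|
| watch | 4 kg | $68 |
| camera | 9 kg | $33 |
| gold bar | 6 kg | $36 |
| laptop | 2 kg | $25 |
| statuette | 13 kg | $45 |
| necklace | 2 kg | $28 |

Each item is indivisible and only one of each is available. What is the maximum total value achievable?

Check high-value combinations within 13 kg:
- watch+gold bar+necklace: weight 4+6+2=12, value 68+36+28=132
- watch+gold bar+laptop: weight 4+6+2=12, value 68+36+25=129
- watch+laptop+necklace: weight 4+2+2=8, value 68+25+28=121
- watch+gold bar: weight 4+6=10, value 68+36=104
Best: $132.

$132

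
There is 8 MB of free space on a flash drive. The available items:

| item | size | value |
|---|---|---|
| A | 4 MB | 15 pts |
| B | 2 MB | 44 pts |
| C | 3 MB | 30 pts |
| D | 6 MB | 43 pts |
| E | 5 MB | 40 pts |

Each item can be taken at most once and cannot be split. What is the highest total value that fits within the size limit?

Check high-value combinations within 8 MB:
- B+D: size 2+6=8, value 44+43=87
- B+E: size 2+5=7, value 44+40=84
- B+C: size 2+3=5, value 44+30=74
- C+E: size 3+5=8, value 30+40=70
Best: 87 pts.

87 pts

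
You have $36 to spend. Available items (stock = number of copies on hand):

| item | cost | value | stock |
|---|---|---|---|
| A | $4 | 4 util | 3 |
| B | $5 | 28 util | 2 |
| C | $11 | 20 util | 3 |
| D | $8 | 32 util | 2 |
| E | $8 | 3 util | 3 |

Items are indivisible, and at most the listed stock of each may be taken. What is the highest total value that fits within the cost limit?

Top feasible selections:
- 2×A + 2×B + 2×D: cost 34, value 128
- 1×A + 2×B + 2×D: cost 30, value 124
Best: 128 util.

128 util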